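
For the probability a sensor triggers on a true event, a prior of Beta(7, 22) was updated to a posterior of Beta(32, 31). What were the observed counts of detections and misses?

25 detections and 9 misses

A Beta(a, b) prior with s successes and f failures in binomial data gives a Beta(a+s, b+f) posterior.
So s = 32 − 7 = 25 and f = 31 − 22 = 9.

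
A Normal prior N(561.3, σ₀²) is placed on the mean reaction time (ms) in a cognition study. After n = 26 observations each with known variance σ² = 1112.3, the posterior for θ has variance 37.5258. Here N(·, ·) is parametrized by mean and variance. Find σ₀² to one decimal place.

Posterior precision equals prior precision plus data precision: 1/σ_n² = 1/σ₀² + n/σ².
So 1/σ₀² = 1/37.5258 − 26/1112.3 = 0.026648 − 0.023375 = 0.003273.
Hence σ₀² = 1/0.003273 ≈ 305.5.

σ₀² = 305.5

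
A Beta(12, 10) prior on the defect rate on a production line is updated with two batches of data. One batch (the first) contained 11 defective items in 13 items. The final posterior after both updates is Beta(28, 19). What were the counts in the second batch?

5 defective items and 7 good items

Because Beta–binomial updating is additive in the counts, the combined data contributed (α_post−α_prior, β_post−β_prior) successes and failures.
Total across both batches: 28−12=16 defective items, 19−10=9 good items.
Subtract the first batch: 16−11=5 defective items and 9−2=7 good items.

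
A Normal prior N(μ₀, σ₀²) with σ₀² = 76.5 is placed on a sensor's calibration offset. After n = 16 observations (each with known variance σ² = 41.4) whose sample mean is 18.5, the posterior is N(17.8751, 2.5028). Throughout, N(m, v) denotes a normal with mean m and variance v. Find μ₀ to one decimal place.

The posterior mean is a precision-weighted average: μ_n = (τ₀μ₀ + τ_data·x̄)/(τ₀+τ_data), with τ₀=1/σ₀² and τ_data=n/σ².
Here τ₀ = 1/76.5 = 0.013072 and τ_data = 16/41.4 = 0.386473, so τ_n = 0.399545.
Rearranging for μ₀: μ₀ = (μ_n·τ_n − τ_data·x̄)/τ₀ = (17.8751·0.399545 − 0.386473·18.5) / 0.013072 = -0.007844/0.013072 ≈ -0.6.

μ₀ = -0.6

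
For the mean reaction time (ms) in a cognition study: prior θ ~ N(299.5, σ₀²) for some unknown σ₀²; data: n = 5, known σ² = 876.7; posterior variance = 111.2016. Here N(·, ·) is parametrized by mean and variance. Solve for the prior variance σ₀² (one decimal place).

σ₀² = 304.0

Posterior precision equals prior precision plus data precision: 1/σ_n² = 1/σ₀² + n/σ².
So 1/σ₀² = 1/111.2016 − 5/876.7 = 0.008993 − 0.005703 = 0.003290.
Hence σ₀² = 1/0.003290 ≈ 304.0.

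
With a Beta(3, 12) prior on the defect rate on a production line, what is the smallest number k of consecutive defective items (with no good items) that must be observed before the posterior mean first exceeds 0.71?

After k defective items and 0 good items the posterior is Beta(3+k, 12), with mean (3+k)/(3+12+k).
Set (3+k)/(15+k) > 0.71 and solve: k > (0.71·15 − 3)/(1 − 0.71) = 26.379.
The smallest integer exceeding 26.379 is 27.

k = 27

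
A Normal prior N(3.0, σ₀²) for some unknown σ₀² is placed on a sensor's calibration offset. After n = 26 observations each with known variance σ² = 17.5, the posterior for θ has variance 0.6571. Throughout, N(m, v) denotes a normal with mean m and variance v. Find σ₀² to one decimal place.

σ₀² = 27.7

Posterior precision equals prior precision plus data precision: 1/σ_n² = 1/σ₀² + n/σ².
So 1/σ₀² = 1/0.6571 − 26/17.5 = 1.521838 − 1.485714 = 0.036124.
Hence σ₀² = 1/0.036124 ≈ 27.7.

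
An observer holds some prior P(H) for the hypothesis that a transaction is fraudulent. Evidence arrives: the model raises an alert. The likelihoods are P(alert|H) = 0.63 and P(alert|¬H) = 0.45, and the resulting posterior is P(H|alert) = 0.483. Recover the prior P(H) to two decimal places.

Bayes' rule in odds form gives O(H|E) = O(H)·[P(E|H)/P(E|¬H)], hence O(H) = O(H|E)/LR.
Posterior odds = 0.483/(1−0.483) = 0.9342. LR = 0.63/0.45 = 1.4000.
Prior odds = 0.9342/1.4000 = 0.6673, so P(H) = 0.6673/(1+0.6673) ≈ 0.40.

P(H) = 0.40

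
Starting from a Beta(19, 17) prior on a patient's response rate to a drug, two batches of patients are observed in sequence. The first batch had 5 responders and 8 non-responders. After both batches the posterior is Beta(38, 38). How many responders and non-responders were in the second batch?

14 responders and 13 non-responders

Sequential conjugate updates are equivalent to a single update on the pooled data, so total successes = posterior α − prior α and total failures = posterior β − prior β.
Total across both batches: 38−19=19 responders, 38−17=21 non-responders.
Subtract the first batch: 19−5=14 responders and 21−8=13 non-responders.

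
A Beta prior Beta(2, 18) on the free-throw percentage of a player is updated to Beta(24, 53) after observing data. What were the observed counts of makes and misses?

22 makes and 35 misses

Beta is conjugate to the binomial likelihood: posterior = Beta(a+s, b+f).
Match parameters: s=24−2=22, f=53−18=35.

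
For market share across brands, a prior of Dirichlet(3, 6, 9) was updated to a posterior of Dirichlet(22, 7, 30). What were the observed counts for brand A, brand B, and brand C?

counts (19, 1, 21)

For a Dirichlet(α) prior with multinomial counts c, the posterior is Dirichlet(α + c) componentwise.
Counts are posterior − prior componentwise: 22−3=19, 7−6=1, 30−9=21.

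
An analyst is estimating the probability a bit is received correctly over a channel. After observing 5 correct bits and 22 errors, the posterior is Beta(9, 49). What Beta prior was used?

Beta(4, 27)

Under Beta–binomial conjugacy the posterior parameters are (a+s, b+f).
Subtract the data counts: 9−5=4, 49−22=27.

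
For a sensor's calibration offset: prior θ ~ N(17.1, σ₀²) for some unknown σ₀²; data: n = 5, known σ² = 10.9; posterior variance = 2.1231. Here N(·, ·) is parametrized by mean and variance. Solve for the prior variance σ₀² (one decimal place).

For the Normal–Normal model with known σ², precisions add: τ_n = τ₀ + n/σ².
So 1/σ₀² = 1/2.1231 − 5/10.9 = 0.471009 − 0.458716 = 0.012293.
Hence σ₀² = 1/0.012293 ≈ 81.3.

σ₀² = 81.3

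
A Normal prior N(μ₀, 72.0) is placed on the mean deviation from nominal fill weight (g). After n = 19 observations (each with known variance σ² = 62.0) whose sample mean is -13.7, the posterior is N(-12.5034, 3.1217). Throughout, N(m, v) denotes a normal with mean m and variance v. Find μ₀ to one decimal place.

With known observation variance, the Normal–Normal posterior has precision τ_n = τ₀ + n/σ² and mean μ_n = (τ₀μ₀ + (n/σ²)x̄)/τ_n.
Here τ₀ = 1/72.0 = 0.013889 and τ_data = 19/62.0 = 0.306452, so τ_n = 0.320341.
Rearranging for μ₀: μ₀ = (μ_n·τ_n − τ_data·x̄)/τ₀ = (-12.5034·0.320341 − 0.306452·-13.7) / 0.013889 = 0.193041/0.013889 ≈ 13.9.

μ₀ = 13.9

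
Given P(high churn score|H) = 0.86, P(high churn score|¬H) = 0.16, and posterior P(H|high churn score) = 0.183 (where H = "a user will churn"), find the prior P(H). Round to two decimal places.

P(H) = 0.04

In odds form, posterior odds = prior odds × likelihood ratio, so prior odds = posterior odds ÷ LR.
Posterior odds = 0.183/(1−0.183) = 0.2240. LR = 0.86/0.16 = 5.3750.
Prior odds = 0.2240/5.3750 = 0.0417, so P(H) = 0.0417/(1+0.0417) ≈ 0.04.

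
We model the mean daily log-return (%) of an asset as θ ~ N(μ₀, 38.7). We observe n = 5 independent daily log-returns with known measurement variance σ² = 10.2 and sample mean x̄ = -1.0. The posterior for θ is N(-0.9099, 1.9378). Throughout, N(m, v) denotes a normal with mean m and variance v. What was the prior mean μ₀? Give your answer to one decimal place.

With known observation variance, the Normal–Normal posterior has precision τ_n = τ₀ + n/σ² and mean μ_n = (τ₀μ₀ + (n/σ²)x̄)/τ_n.
Here τ₀ = 1/38.7 = 0.025840 and τ_data = 5/10.2 = 0.490196, so τ_n = 0.516036.
Rearranging for μ₀: μ₀ = (μ_n·τ_n − τ_data·x̄)/τ₀ = (-0.9099·0.516036 − 0.490196·-1.0) / 0.025840 = 0.020655/0.025840 ≈ 0.8.

μ₀ = 0.8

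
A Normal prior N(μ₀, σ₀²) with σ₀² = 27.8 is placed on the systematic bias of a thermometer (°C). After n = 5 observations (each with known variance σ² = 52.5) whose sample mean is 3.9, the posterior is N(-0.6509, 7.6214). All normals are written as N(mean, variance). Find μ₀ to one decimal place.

With known observation variance, the Normal–Normal posterior has precision τ_n = τ₀ + n/σ² and mean μ_n = (τ₀μ₀ + (n/σ²)x̄)/τ_n.
Here τ₀ = 1/27.8 = 0.035971 and τ_data = 5/52.5 = 0.095238, so τ_n = 0.131209.
Rearranging for μ₀: μ₀ = (μ_n·τ_n − τ_data·x̄)/τ₀ = (-0.6509·0.131209 − 0.095238·3.9) / 0.035971 = -0.456832/0.035971 ≈ -12.7.

μ₀ = -12.7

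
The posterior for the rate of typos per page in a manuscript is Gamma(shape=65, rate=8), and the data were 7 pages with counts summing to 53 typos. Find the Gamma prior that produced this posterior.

Gamma–Poisson conjugacy: posterior shape = α + Σxᵢ, posterior rate = β + n.
So α = 65 − 53 = 12 and β = 8 − 7 = 1.

Gamma(shape=12, rate=1)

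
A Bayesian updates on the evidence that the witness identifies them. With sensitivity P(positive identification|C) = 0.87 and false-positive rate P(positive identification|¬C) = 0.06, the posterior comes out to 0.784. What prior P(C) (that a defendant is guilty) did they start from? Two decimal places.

P(C) = 0.20

Bayes' rule in odds form gives O(C|E) = O(C)·[P(E|C)/P(E|¬C)], hence O(C) = O(C|E)/LR.
Posterior odds = 0.784/(1−0.784) = 3.6296. LR = 0.87/0.06 = 14.5000.
Prior odds = 3.6296/14.5000 = 0.2503, so P(C) = 0.2503/(1+0.2503) ≈ 0.20.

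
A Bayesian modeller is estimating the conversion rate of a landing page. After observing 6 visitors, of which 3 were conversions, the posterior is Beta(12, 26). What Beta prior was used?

A Beta(a, b) prior with s successes and f failures in binomial data gives a Beta(a+s, b+f) posterior.
So a = 12 − 3 = 9 and b = 26 − 3 = 23.

Beta(9, 23)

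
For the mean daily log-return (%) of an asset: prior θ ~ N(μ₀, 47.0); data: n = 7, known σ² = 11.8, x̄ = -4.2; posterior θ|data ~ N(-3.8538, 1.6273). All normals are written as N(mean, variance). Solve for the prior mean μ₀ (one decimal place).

μ₀ = 5.8

The posterior mean is a precision-weighted average: μ_n = (τ₀μ₀ + τ_data·x̄)/(τ₀+τ_data), with τ₀=1/σ₀² and τ_data=n/σ².
Here τ₀ = 1/47.0 = 0.021277 and τ_data = 7/11.8 = 0.593220, so τ_n = 0.614497.
Rearranging for μ₀: μ₀ = (μ_n·τ_n − τ_data·x̄)/τ₀ = (-3.8538·0.614497 − 0.593220·-4.2) / 0.021277 = 0.123375/0.021277 ≈ 5.8.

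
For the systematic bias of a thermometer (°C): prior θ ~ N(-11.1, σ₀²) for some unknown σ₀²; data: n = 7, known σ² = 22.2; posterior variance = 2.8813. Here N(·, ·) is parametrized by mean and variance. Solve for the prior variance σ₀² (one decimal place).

Posterior precision equals prior precision plus data precision: 1/σ_n² = 1/σ₀² + n/σ².
So 1/σ₀² = 1/2.8813 − 7/22.2 = 0.347066 − 0.315315 = 0.031751.
Hence σ₀² = 1/0.031751 ≈ 31.5.

σ₀² = 31.5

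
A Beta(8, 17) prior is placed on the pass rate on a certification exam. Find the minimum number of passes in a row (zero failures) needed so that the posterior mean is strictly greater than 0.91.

k = 164

After k passes and 0 failures the posterior is Beta(8+k, 17), with mean (8+k)/(8+17+k).
Set (8+k)/(25+k) > 0.91 and solve: k > (0.91·25 − 8)/(1 − 0.91) = 163.889.
The smallest integer exceeding 163.889 is 164.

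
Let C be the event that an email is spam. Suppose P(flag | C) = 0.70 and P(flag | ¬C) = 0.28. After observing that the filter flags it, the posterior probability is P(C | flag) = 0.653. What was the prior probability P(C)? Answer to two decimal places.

P(C) = 0.43

In odds form, posterior odds = prior odds × likelihood ratio, so prior odds = posterior odds ÷ LR.
Posterior odds = 0.653/(1−0.653) = 1.8818. LR = 0.70/0.28 = 2.5000.
Prior odds = 1.8818/2.5000 = 0.7527, so P(C) = 0.7527/(1+0.7527) ≈ 0.43.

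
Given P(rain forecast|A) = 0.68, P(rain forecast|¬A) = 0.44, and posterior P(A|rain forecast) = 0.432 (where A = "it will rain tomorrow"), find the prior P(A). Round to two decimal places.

In odds form, posterior odds = prior odds × likelihood ratio, so prior odds = posterior odds ÷ LR.
Posterior odds = 0.432/(1−0.432) = 0.7606. LR = 0.68/0.44 = 1.5455.
Prior odds = 0.7606/1.5455 = 0.4921, so P(A) = 0.4921/(1+0.4921) ≈ 0.33.

P(A) = 0.33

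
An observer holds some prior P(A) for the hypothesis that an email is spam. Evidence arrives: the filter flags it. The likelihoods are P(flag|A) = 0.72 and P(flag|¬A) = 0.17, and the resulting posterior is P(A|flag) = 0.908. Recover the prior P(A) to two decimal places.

In odds form, posterior odds = prior odds × likelihood ratio, so prior odds = posterior odds ÷ LR.
Posterior odds = 0.908/(1−0.908) = 9.8696. LR = 0.72/0.17 = 4.2353.
Prior odds = 9.8696/4.2353 = 2.3303, so P(A) = 2.3303/(1+2.3303) ≈ 0.70.

P(A) = 0.70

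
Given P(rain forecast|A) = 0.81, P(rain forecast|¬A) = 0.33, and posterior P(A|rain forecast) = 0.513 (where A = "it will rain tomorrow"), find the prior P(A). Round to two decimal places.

P(A) = 0.30

In odds form, posterior odds = prior odds × likelihood ratio, so prior odds = posterior odds ÷ LR.
Posterior odds = 0.513/(1−0.513) = 1.0534. LR = 0.81/0.33 = 2.4545.
Prior odds = 1.0534/2.4545 = 0.4292, so P(A) = 0.4292/(1+0.4292) ≈ 0.30.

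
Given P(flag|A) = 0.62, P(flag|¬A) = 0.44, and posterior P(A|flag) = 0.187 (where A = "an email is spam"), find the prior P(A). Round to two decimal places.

In odds form, posterior odds = prior odds × likelihood ratio, so prior odds = posterior odds ÷ LR.
Posterior odds = 0.187/(1−0.187) = 0.2300. LR = 0.62/0.44 = 1.4091.
Prior odds = 0.2300/1.4091 = 0.1632, so P(A) = 0.1632/(1+0.1632) ≈ 0.14.

P(A) = 0.14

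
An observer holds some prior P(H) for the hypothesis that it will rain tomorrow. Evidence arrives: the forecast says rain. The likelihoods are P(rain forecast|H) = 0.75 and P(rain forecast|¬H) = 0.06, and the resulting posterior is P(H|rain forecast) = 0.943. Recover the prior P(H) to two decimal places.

In odds form, posterior odds = prior odds × likelihood ratio, so prior odds = posterior odds ÷ LR.
Posterior odds = 0.943/(1−0.943) = 16.5439. LR = 0.75/0.06 = 12.5000.
Prior odds = 16.5439/12.5000 = 1.3235, so P(H) = 1.3235/(1+1.3235) ≈ 0.57.

P(H) = 0.57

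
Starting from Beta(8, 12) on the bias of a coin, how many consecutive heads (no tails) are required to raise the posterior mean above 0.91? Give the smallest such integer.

k = 114

After k heads and 0 tails the posterior is Beta(8+k, 12), with mean (8+k)/(8+12+k).
Set (8+k)/(20+k) > 0.91 and solve: k > (0.91·20 − 8)/(1 − 0.91) = 113.333.
The smallest integer exceeding 113.333 is 114.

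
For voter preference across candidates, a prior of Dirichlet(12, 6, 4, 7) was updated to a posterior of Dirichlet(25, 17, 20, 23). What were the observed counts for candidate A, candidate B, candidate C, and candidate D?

counts (13, 11, 16, 16)

For a Dirichlet(α) prior with multinomial counts c, the posterior is Dirichlet(α + c) componentwise.
Counts are posterior − prior componentwise: 25−12=13, 17−6=11, 20−4=16, 23−7=16.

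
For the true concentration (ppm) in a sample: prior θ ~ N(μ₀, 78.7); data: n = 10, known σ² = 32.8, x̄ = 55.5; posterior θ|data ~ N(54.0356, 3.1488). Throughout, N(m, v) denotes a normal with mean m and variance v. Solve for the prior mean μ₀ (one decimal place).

The posterior mean is a precision-weighted average: μ_n = (τ₀μ₀ + τ_data·x̄)/(τ₀+τ_data), with τ₀=1/σ₀² and τ_data=n/σ².
Here τ₀ = 1/78.7 = 0.012706 and τ_data = 10/32.8 = 0.304878, so τ_n = 0.317584.
Rearranging for μ₀: μ₀ = (μ_n·τ_n − τ_data·x̄)/τ₀ = (54.0356·0.317584 − 0.304878·55.5) / 0.012706 = 0.240113/0.012706 ≈ 18.9.

μ₀ = 18.9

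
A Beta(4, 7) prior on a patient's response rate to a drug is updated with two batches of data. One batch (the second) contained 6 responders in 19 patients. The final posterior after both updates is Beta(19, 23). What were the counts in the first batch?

9 responders and 3 non-responders

Because Beta–binomial updating is additive in the counts, the combined data contributed (α_post−α_prior, β_post−β_prior) successes and failures.
Total across both batches: 19−4=15 responders, 23−7=16 non-responders.
Subtract the second batch: 15−6=9 responders and 16−13=3 non-responders.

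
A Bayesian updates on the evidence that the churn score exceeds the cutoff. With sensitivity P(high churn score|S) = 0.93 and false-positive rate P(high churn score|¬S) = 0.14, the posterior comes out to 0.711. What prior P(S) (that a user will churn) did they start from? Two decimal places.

In odds form, posterior odds = prior odds × likelihood ratio, so prior odds = posterior odds ÷ LR.
Posterior odds = 0.711/(1−0.711) = 2.4602. LR = 0.93/0.14 = 6.6429.
Prior odds = 2.4602/6.6429 = 0.3704, so P(S) = 0.3704/(1+0.3704) ≈ 0.27.

P(S) = 0.27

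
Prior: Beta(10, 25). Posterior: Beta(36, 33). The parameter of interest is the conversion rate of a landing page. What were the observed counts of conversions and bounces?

26 conversions and 8 bounces

Beta is conjugate to the binomial likelihood: posterior = Beta(α+s, β+f).
Match parameters: s=36−10=26, f=33−25=8.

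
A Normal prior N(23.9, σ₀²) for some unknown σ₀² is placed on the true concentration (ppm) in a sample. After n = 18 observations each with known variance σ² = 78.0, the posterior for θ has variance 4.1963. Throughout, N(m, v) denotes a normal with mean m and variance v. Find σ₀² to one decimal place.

Posterior precision equals prior precision plus data precision: 1/σ_n² = 1/σ₀² + n/σ².
So 1/σ₀² = 1/4.1963 − 18/78.0 = 0.238305 − 0.230769 = 0.007536.
Hence σ₀² = 1/0.007536 ≈ 132.7.

σ₀² = 132.7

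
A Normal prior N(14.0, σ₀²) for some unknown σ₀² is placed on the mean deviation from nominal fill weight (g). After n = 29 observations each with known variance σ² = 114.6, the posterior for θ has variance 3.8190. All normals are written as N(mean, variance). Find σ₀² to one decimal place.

σ₀² = 113.7

Posterior precision equals prior precision plus data precision: 1/σ_n² = 1/σ₀² + n/σ².
So 1/σ₀² = 1/3.8190 − 29/114.6 = 0.261849 − 0.253054 = 0.008795.
Hence σ₀² = 1/0.008795 ≈ 113.7.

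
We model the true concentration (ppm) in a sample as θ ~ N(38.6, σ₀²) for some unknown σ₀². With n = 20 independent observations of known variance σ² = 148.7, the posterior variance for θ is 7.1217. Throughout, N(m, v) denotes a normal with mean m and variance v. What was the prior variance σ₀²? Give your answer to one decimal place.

Posterior precision equals prior precision plus data precision: 1/σ_n² = 1/σ₀² + n/σ².
So 1/σ₀² = 1/7.1217 − 20/148.7 = 0.140416 − 0.134499 = 0.005917.
Hence σ₀² = 1/0.005917 ≈ 169.0.

σ₀² = 169.0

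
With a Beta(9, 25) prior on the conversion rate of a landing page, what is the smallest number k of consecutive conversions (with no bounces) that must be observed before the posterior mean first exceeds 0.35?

After k conversions and 0 bounces the posterior is Beta(9+k, 25), with mean (9+k)/(9+25+k).
Set (9+k)/(34+k) > 0.35 and solve: k > (0.35·34 − 9)/(1 − 0.35) = 4.462.
The smallest integer exceeding 4.462 is 5, and checking k=5: (14)/(39) = 0.3590 > 0.35.

k = 5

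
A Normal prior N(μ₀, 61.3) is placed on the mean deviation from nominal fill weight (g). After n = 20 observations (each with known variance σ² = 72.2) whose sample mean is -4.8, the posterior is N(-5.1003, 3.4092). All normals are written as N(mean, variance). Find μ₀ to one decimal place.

The posterior mean is a precision-weighted average: μ_n = (τ₀μ₀ + τ_data·x̄)/(τ₀+τ_data), with τ₀=1/σ₀² and τ_data=n/σ².
Here τ₀ = 1/61.3 = 0.016313 and τ_data = 20/72.2 = 0.277008, so τ_n = 0.293321.
Rearranging for μ₀: μ₀ = (μ_n·τ_n − τ_data·x̄)/τ₀ = (-5.1003·0.293321 − 0.277008·-4.8) / 0.016313 = -0.166387/0.016313 ≈ -10.2.

μ₀ = -10.2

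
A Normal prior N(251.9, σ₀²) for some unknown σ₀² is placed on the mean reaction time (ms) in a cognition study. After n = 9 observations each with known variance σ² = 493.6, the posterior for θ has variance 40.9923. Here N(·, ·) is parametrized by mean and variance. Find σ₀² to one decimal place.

For the Normal–Normal model with known σ², precisions add: τ_n = τ₀ + n/σ².
So 1/σ₀² = 1/40.9923 − 9/493.6 = 0.024395 − 0.018233 = 0.006162.
Hence σ₀² = 1/0.006162 ≈ 162.3.

σ₀² = 162.3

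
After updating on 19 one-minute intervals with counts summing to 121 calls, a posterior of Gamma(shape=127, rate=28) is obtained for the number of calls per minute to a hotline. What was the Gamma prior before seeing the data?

Gamma(shape=6, rate=9)

A Gamma(α, β) prior (rate parametrization) on a Poisson rate with n observations summing to S gives posterior Gamma(α+S, β+n).
So α = 127 − 121 = 6 and β = 28 − 19 = 9.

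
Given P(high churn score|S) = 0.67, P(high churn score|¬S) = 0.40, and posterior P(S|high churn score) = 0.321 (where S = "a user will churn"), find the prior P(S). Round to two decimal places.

P(S) = 0.22

Bayes' rule in odds form gives O(S|E) = O(S)·[P(E|S)/P(E|¬S)], hence O(S) = O(S|E)/LR.
Posterior odds = 0.321/(1−0.321) = 0.4728. LR = 0.67/0.40 = 1.6750.
Prior odds = 0.4728/1.6750 = 0.2823, so P(S) = 0.2823/(1+0.2823) ≈ 0.22.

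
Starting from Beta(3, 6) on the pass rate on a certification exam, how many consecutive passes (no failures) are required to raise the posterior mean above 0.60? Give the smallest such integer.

k = 7

After k passes and 0 failures the posterior is Beta(3+k, 6), with mean (3+k)/(3+6+k).
Set (3+k)/(9+k) > 0.60 and solve: k > (0.60·9 − 3)/(1 − 0.60) = 6.000.
The smallest integer exceeding 6.000 is 7.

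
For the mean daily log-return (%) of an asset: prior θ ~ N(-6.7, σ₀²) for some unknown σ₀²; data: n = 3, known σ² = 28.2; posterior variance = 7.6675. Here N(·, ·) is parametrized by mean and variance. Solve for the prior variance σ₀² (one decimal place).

Posterior precision equals prior precision plus data precision: 1/σ_n² = 1/σ₀² + n/σ².
So 1/σ₀² = 1/7.6675 − 3/28.2 = 0.130421 − 0.106383 = 0.024038.
Hence σ₀² = 1/0.024038 ≈ 41.6.

σ₀² = 41.6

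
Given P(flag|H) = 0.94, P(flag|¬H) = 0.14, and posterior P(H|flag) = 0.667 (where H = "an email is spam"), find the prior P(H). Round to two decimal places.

Bayes' rule in odds form gives O(H|E) = O(H)·[P(E|H)/P(E|¬H)], hence O(H) = O(H|E)/LR.
Posterior odds = 0.667/(1−0.667) = 2.0030. LR = 0.94/0.14 = 6.7143.
Prior odds = 2.0030/6.7143 = 0.2983, so P(H) = 0.2983/(1+0.2983) ≈ 0.23.

P(H) = 0.23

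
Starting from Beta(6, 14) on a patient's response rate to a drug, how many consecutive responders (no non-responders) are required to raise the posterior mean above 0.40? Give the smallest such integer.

k = 4

After k responders and 0 non-responders the posterior is Beta(6+k, 14), with mean (6+k)/(6+14+k).
Set (6+k)/(20+k) > 0.40 and solve: k > (0.40·20 − 6)/(1 − 0.40) = 3.333.
The smallest integer exceeding 3.333 is 4.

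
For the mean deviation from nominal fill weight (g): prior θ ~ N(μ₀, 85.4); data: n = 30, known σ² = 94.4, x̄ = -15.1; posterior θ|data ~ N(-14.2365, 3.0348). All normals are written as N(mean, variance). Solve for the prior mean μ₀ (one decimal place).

μ₀ = 9.2

With known observation variance, the Normal–Normal posterior has precision τ_n = τ₀ + n/σ² and mean μ_n = (τ₀μ₀ + (n/σ²)x̄)/τ_n.
Here τ₀ = 1/85.4 = 0.011710 and τ_data = 30/94.4 = 0.317797, so τ_n = 0.329507.
Rearranging for μ₀: μ₀ = (μ_n·τ_n − τ_data·x̄)/τ₀ = (-14.2365·0.329507 − 0.317797·-15.1) / 0.011710 = 0.107708/0.011710 ≈ 9.2.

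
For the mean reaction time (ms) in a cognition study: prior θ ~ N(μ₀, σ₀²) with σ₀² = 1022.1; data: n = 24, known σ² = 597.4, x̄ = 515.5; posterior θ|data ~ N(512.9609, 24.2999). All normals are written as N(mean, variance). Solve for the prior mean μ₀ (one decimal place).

The posterior mean is a precision-weighted average: μ_n = (τ₀μ₀ + τ_data·x̄)/(τ₀+τ_data), with τ₀=1/σ₀² and τ_data=n/σ².
Here τ₀ = 1/1022.1 = 0.000978 and τ_data = 24/597.4 = 0.040174, so τ_n = 0.041152.
Rearranging for μ₀: μ₀ = (μ_n·τ_n − τ_data·x̄)/τ₀ = (512.9609·0.041152 − 0.040174·515.5) / 0.000978 = 0.399670/0.000978 ≈ 408.7.

μ₀ = 408.7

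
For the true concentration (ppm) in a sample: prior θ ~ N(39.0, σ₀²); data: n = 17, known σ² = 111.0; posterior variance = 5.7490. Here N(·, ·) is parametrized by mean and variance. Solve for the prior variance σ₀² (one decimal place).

σ₀² = 48.1

Posterior precision equals prior precision plus data precision: 1/σ_n² = 1/σ₀² + n/σ².
So 1/σ₀² = 1/5.7490 − 17/111.0 = 0.173943 − 0.153153 = 0.020790.
Hence σ₀² = 1/0.020790 ≈ 48.1.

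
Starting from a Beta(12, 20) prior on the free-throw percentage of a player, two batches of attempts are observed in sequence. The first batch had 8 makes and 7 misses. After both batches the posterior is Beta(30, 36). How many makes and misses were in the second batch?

10 makes and 9 misses

Sequential conjugate updates are equivalent to a single update on the pooled data, so total successes = posterior α − prior α and total failures = posterior β − prior β.
Total across both batches: 30−12=18 makes, 36−20=16 misses.
Subtract the first batch: 18−8=10 makes and 16−7=9 misses.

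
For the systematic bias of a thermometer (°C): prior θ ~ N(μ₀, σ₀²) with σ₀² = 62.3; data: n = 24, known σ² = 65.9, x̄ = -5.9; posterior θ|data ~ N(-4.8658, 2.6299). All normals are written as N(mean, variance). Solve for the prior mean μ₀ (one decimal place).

μ₀ = 18.6

The posterior mean is a precision-weighted average: μ_n = (τ₀μ₀ + τ_data·x̄)/(τ₀+τ_data), with τ₀=1/σ₀² and τ_data=n/σ².
Here τ₀ = 1/62.3 = 0.016051 and τ_data = 24/65.9 = 0.364188, so τ_n = 0.380239.
Rearranging for μ₀: μ₀ = (μ_n·τ_n − τ_data·x̄)/τ₀ = (-4.8658·0.380239 − 0.364188·-5.9) / 0.016051 = 0.298542/0.016051 ≈ 18.6.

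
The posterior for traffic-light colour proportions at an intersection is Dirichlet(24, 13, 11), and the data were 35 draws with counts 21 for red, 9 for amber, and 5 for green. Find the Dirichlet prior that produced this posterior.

Dirichlet(3, 4, 6)

For a Dirichlet(α) prior with multinomial counts c, the posterior is Dirichlet(α + c) componentwise.
Subtract each count from the matching posterior parameter: 24−21=3, 13−9=4, 11−5=6.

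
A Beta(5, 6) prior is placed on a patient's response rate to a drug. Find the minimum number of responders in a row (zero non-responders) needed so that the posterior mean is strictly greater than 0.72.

k = 11

After k responders and 0 non-responders the posterior is Beta(5+k, 6), with mean (5+k)/(5+6+k).
Set (5+k)/(11+k) > 0.72 and solve: k > (0.72·11 − 5)/(1 − 0.72) = 10.429.
The smallest integer exceeding 10.429 is 11.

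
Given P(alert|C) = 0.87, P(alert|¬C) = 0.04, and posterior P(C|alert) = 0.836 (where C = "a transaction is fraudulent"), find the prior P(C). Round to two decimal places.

In odds form, posterior odds = prior odds × likelihood ratio, so prior odds = posterior odds ÷ LR.
Posterior odds = 0.836/(1−0.836) = 5.0976. LR = 0.87/0.04 = 21.7500.
Prior odds = 5.0976/21.7500 = 0.2344, so P(C) = 0.2344/(1+0.2344) ≈ 0.19.

P(C) = 0.19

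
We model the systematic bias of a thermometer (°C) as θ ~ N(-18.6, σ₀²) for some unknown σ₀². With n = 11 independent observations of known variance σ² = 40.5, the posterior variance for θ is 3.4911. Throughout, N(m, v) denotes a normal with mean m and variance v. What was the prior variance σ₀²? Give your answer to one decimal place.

σ₀² = 67.4

For the Normal–Normal model with known σ², precisions add: τ_n = τ₀ + n/σ².
So 1/σ₀² = 1/3.4911 − 11/40.5 = 0.286443 − 0.271605 = 0.014838.
Hence σ₀² = 1/0.014838 ≈ 67.4.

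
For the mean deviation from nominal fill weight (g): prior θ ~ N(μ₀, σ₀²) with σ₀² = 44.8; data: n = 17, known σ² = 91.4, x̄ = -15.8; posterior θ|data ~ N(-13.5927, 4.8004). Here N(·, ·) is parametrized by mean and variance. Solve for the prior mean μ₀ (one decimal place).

μ₀ = 4.8

With known observation variance, the Normal–Normal posterior has precision τ_n = τ₀ + n/σ² and mean μ_n = (τ₀μ₀ + (n/σ²)x̄)/τ_n.
Here τ₀ = 1/44.8 = 0.022321 and τ_data = 17/91.4 = 0.185996, so τ_n = 0.208317.
Rearranging for μ₀: μ₀ = (μ_n·τ_n − τ_data·x̄)/τ₀ = (-13.5927·0.208317 − 0.185996·-15.8) / 0.022321 = 0.107146/0.022321 ≈ 4.8.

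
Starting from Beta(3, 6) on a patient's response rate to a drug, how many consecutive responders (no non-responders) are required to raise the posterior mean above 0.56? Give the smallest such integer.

k = 5

After k responders and 0 non-responders the posterior is Beta(3+k, 6), with mean (3+k)/(3+6+k).
Set (3+k)/(9+k) > 0.56 and solve: k > (0.56·9 − 3)/(1 − 0.56) = 4.636.
The smallest integer exceeding 4.636 is 5, and checking k=5: (8)/(14) = 0.5714 > 0.56.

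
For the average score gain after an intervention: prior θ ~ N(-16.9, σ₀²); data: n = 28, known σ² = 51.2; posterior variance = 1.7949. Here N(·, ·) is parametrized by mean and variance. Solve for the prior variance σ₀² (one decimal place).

σ₀² = 97.5

Posterior precision equals prior precision plus data precision: 1/σ_n² = 1/σ₀² + n/σ².
So 1/σ₀² = 1/1.7949 − 28/51.2 = 0.557134 − 0.546875 = 0.010259.
Hence σ₀² = 1/0.010259 ≈ 97.5.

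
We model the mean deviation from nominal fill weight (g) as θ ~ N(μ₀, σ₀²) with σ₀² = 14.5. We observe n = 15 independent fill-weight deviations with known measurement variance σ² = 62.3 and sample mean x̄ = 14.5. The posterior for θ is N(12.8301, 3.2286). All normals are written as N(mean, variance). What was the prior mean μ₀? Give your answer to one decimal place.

μ₀ = 7.0

The posterior mean is a precision-weighted average: μ_n = (τ₀μ₀ + τ_data·x̄)/(τ₀+τ_data), with τ₀=1/σ₀² and τ_data=n/σ².
Here τ₀ = 1/14.5 = 0.068966 and τ_data = 15/62.3 = 0.240770, so τ_n = 0.309736.
Rearranging for μ₀: μ₀ = (μ_n·τ_n − τ_data·x̄)/τ₀ = (12.8301·0.309736 − 0.240770·14.5) / 0.068966 = 0.482779/0.068966 ≈ 7.0.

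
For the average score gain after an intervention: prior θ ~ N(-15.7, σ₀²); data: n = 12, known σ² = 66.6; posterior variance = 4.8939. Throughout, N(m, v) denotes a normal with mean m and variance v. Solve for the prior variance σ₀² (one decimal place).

For the Normal–Normal model with known σ², precisions add: τ_n = τ₀ + n/σ².
So 1/σ₀² = 1/4.8939 − 12/66.6 = 0.204336 − 0.180180 = 0.024156.
Hence σ₀² = 1/0.024156 ≈ 41.4.

σ₀² = 41.4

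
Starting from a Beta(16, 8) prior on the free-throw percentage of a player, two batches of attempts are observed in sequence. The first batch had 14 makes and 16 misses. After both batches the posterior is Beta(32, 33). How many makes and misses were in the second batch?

Sequential conjugate updates are equivalent to a single update on the pooled data, so total successes = posterior α − prior α and total failures = posterior β − prior β.
Total across both batches: 32−16=16 makes, 33−8=25 misses.
Subtract the first batch: 16−14=2 makes and 25−16=9 misses.

2 makes and 9 misses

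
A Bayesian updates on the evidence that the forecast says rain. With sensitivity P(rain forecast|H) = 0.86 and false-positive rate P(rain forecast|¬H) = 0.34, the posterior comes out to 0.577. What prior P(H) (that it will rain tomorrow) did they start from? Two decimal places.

In odds form, posterior odds = prior odds × likelihood ratio, so prior odds = posterior odds ÷ LR.
Posterior odds = 0.577/(1−0.577) = 1.3641. LR = 0.86/0.34 = 2.5294.
Prior odds = 1.3641/2.5294 = 0.5393, so P(H) = 0.5393/(1+0.5393) ≈ 0.35.

P(H) = 0.35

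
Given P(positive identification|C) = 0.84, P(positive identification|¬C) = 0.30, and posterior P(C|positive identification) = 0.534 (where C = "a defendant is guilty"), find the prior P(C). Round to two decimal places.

Bayes' rule in odds form gives O(C|E) = O(C)·[P(E|C)/P(E|¬C)], hence O(C) = O(C|E)/LR.
Posterior odds = 0.534/(1−0.534) = 1.1459. LR = 0.84/0.30 = 2.8000.
Prior odds = 1.1459/2.8000 = 0.4093, so P(C) = 0.4093/(1+0.4093) ≈ 0.29.

P(C) = 0.29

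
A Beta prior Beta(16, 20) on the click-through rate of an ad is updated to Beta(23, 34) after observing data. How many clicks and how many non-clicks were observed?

A Beta(a, b) prior with s successes and f failures in binomial data gives a Beta(a+s, b+f) posterior.
So s = 23 − 16 = 7 and f = 34 − 20 = 14.

7 clicks and 14 non-clicks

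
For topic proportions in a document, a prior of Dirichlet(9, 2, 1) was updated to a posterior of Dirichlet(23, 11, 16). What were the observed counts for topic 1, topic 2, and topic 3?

For a Dirichlet(α) prior with multinomial counts c, the posterior is Dirichlet(α + c) componentwise.
Counts are posterior − prior componentwise: 23−9=14, 11−2=9, 16−1=15.

counts (14, 9, 15)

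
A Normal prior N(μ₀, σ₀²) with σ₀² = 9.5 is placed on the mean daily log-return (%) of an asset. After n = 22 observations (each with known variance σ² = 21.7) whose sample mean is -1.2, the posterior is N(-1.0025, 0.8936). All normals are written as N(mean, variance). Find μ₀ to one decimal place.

μ₀ = 0.9

The posterior mean is a precision-weighted average: μ_n = (τ₀μ₀ + τ_data·x̄)/(τ₀+τ_data), with τ₀=1/σ₀² and τ_data=n/σ².
Here τ₀ = 1/9.5 = 0.105263 and τ_data = 22/21.7 = 1.013825, so τ_n = 1.119088.
Rearranging for μ₀: μ₀ = (μ_n·τ_n − τ_data·x̄)/τ₀ = (-1.0025·1.119088 − 1.013825·-1.2) / 0.105263 = 0.094704/0.105263 ≈ 0.9.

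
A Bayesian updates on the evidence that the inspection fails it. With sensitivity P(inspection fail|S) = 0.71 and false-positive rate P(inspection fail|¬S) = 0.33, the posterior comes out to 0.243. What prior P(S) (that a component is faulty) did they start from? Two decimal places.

In odds form, posterior odds = prior odds × likelihood ratio, so prior odds = posterior odds ÷ LR.
Posterior odds = 0.243/(1−0.243) = 0.3210. LR = 0.71/0.33 = 2.1515.
Prior odds = 0.3210/2.1515 = 0.1492, so P(S) = 0.1492/(1+0.1492) ≈ 0.13.

P(S) = 0.13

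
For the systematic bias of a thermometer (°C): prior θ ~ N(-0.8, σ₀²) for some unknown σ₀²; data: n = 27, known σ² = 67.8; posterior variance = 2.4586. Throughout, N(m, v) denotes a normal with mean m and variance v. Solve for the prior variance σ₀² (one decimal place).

σ₀² = 117.6

Posterior precision equals prior precision plus data precision: 1/σ_n² = 1/σ₀² + n/σ².
So 1/σ₀² = 1/2.4586 − 27/67.8 = 0.406736 − 0.398230 = 0.008506.
Hence σ₀² = 1/0.008506 ≈ 117.6.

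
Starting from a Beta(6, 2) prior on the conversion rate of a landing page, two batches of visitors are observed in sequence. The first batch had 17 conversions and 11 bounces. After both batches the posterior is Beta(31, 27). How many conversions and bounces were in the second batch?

Sequential conjugate updates are equivalent to a single update on the pooled data, so total successes = posterior α − prior α and total failures = posterior β − prior β.
Total across both batches: 31−6=25 conversions, 27−2=25 bounces.
Subtract the first batch: 25−17=8 conversions and 25−11=14 bounces.

8 conversions and 14 bounces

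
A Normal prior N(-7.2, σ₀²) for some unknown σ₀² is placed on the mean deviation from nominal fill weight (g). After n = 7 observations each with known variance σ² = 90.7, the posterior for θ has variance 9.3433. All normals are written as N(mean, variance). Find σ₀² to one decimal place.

Posterior precision equals prior precision plus data precision: 1/σ_n² = 1/σ₀² + n/σ².
So 1/σ₀² = 1/9.3433 − 7/90.7 = 0.107029 − 0.077178 = 0.029851.
Hence σ₀² = 1/0.029851 ≈ 33.5.

σ₀² = 33.5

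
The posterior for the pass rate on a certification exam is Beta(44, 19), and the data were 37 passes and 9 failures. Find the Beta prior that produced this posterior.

Beta(7, 10)

Beta is conjugate to the binomial likelihood: posterior = Beta(a+s, b+f).
Subtract the data counts: 44−37=7, 19−9=10.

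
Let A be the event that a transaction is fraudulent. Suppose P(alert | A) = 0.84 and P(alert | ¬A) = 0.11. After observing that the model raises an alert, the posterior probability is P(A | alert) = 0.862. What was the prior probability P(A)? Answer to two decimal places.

Bayes' rule in odds form gives O(A|E) = O(A)·[P(E|A)/P(E|¬A)], hence O(A) = O(A|E)/LR.
Posterior odds = 0.862/(1−0.862) = 6.2464. LR = 0.84/0.11 = 7.6364.
Prior odds = 6.2464/7.6364 = 0.8180, so P(A) = 0.8180/(1+0.8180) ≈ 0.45.

P(A) = 0.45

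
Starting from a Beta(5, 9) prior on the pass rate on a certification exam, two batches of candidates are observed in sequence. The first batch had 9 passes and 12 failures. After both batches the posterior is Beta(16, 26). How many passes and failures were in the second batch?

2 passes and 5 failures

Sequential conjugate updates are equivalent to a single update on the pooled data, so total successes = posterior α − prior α and total failures = posterior β − prior β.
Total across both batches: 16−5=11 passes, 26−9=17 failures.
Subtract the first batch: 11−9=2 passes and 17−12=5 failures.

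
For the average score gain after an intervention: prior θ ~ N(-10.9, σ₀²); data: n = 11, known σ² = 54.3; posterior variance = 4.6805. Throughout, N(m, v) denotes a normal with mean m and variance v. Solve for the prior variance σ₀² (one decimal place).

σ₀² = 90.3

Posterior precision equals prior precision plus data precision: 1/σ_n² = 1/σ₀² + n/σ².
So 1/σ₀² = 1/4.6805 − 11/54.3 = 0.213652 − 0.202578 = 0.011074.
Hence σ₀² = 1/0.011074 ≈ 90.3.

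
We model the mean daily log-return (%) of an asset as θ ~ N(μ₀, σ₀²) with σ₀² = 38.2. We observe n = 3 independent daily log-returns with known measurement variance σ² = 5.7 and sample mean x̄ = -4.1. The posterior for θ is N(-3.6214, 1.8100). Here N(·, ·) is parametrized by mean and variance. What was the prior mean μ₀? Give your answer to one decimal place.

With known observation variance, the Normal–Normal posterior has precision τ_n = τ₀ + n/σ² and mean μ_n = (τ₀μ₀ + (n/σ²)x̄)/τ_n.
Here τ₀ = 1/38.2 = 0.026178 and τ_data = 3/5.7 = 0.526316, so τ_n = 0.552494.
Rearranging for μ₀: μ₀ = (μ_n·τ_n − τ_data·x̄)/τ₀ = (-3.6214·0.552494 − 0.526316·-4.1) / 0.026178 = 0.157094/0.026178 ≈ 6.0.

μ₀ = 6.0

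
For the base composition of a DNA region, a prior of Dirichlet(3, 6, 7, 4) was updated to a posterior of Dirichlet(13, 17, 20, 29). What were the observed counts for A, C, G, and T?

For a Dirichlet(α) prior with multinomial counts c, the posterior is Dirichlet(α + c) componentwise.
Counts are posterior − prior componentwise: 13−3=10, 17−6=11, 20−7=13, 29−4=25.

counts (10, 11, 13, 25)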